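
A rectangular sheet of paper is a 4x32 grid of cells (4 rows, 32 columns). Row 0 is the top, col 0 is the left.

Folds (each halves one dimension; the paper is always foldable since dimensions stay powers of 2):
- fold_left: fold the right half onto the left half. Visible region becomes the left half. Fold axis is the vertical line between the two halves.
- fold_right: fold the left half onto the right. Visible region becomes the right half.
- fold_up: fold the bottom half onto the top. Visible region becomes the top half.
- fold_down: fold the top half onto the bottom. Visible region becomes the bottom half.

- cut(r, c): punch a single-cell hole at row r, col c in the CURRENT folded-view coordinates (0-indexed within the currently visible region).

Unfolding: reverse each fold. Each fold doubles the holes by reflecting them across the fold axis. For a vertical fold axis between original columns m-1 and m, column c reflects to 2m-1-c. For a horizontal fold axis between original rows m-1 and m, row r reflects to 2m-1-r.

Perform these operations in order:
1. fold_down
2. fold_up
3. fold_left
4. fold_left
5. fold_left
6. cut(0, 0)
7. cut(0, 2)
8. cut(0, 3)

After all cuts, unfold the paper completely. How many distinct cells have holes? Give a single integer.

Answer: 96

Derivation:
Op 1 fold_down: fold axis h@2; visible region now rows[2,4) x cols[0,32) = 2x32
Op 2 fold_up: fold axis h@3; visible region now rows[2,3) x cols[0,32) = 1x32
Op 3 fold_left: fold axis v@16; visible region now rows[2,3) x cols[0,16) = 1x16
Op 4 fold_left: fold axis v@8; visible region now rows[2,3) x cols[0,8) = 1x8
Op 5 fold_left: fold axis v@4; visible region now rows[2,3) x cols[0,4) = 1x4
Op 6 cut(0, 0): punch at orig (2,0); cuts so far [(2, 0)]; region rows[2,3) x cols[0,4) = 1x4
Op 7 cut(0, 2): punch at orig (2,2); cuts so far [(2, 0), (2, 2)]; region rows[2,3) x cols[0,4) = 1x4
Op 8 cut(0, 3): punch at orig (2,3); cuts so far [(2, 0), (2, 2), (2, 3)]; region rows[2,3) x cols[0,4) = 1x4
Unfold 1 (reflect across v@4): 6 holes -> [(2, 0), (2, 2), (2, 3), (2, 4), (2, 5), (2, 7)]
Unfold 2 (reflect across v@8): 12 holes -> [(2, 0), (2, 2), (2, 3), (2, 4), (2, 5), (2, 7), (2, 8), (2, 10), (2, 11), (2, 12), (2, 13), (2, 15)]
Unfold 3 (reflect across v@16): 24 holes -> [(2, 0), (2, 2), (2, 3), (2, 4), (2, 5), (2, 7), (2, 8), (2, 10), (2, 11), (2, 12), (2, 13), (2, 15), (2, 16), (2, 18), (2, 19), (2, 20), (2, 21), (2, 23), (2, 24), (2, 26), (2, 27), (2, 28), (2, 29), (2, 31)]
Unfold 4 (reflect across h@3): 48 holes -> [(2, 0), (2, 2), (2, 3), (2, 4), (2, 5), (2, 7), (2, 8), (2, 10), (2, 11), (2, 12), (2, 13), (2, 15), (2, 16), (2, 18), (2, 19), (2, 20), (2, 21), (2, 23), (2, 24), (2, 26), (2, 27), (2, 28), (2, 29), (2, 31), (3, 0), (3, 2), (3, 3), (3, 4), (3, 5), (3, 7), (3, 8), (3, 10), (3, 11), (3, 12), (3, 13), (3, 15), (3, 16), (3, 18), (3, 19), (3, 20), (3, 21), (3, 23), (3, 24), (3, 26), (3, 27), (3, 28), (3, 29), (3, 31)]
Unfold 5 (reflect across h@2): 96 holes -> [(0, 0), (0, 2), (0, 3), (0, 4), (0, 5), (0, 7), (0, 8), (0, 10), (0, 11), (0, 12), (0, 13), (0, 15), (0, 16), (0, 18), (0, 19), (0, 20), (0, 21), (0, 23), (0, 24), (0, 26), (0, 27), (0, 28), (0, 29), (0, 31), (1, 0), (1, 2), (1, 3), (1, 4), (1, 5), (1, 7), (1, 8), (1, 10), (1, 11), (1, 12), (1, 13), (1, 15), (1, 16), (1, 18), (1, 19), (1, 20), (1, 21), (1, 23), (1, 24), (1, 26), (1, 27), (1, 28), (1, 29), (1, 31), (2, 0), (2, 2), (2, 3), (2, 4), (2, 5), (2, 7), (2, 8), (2, 10), (2, 11), (2, 12), (2, 13), (2, 15), (2, 16), (2, 18), (2, 19), (2, 20), (2, 21), (2, 23), (2, 24), (2, 26), (2, 27), (2, 28), (2, 29), (2, 31), (3, 0), (3, 2), (3, 3), (3, 4), (3, 5), (3, 7), (3, 8), (3, 10), (3, 11), (3, 12), (3, 13), (3, 15), (3, 16), (3, 18), (3, 19), (3, 20), (3, 21), (3, 23), (3, 24), (3, 26), (3, 27), (3, 28), (3, 29), (3, 31)]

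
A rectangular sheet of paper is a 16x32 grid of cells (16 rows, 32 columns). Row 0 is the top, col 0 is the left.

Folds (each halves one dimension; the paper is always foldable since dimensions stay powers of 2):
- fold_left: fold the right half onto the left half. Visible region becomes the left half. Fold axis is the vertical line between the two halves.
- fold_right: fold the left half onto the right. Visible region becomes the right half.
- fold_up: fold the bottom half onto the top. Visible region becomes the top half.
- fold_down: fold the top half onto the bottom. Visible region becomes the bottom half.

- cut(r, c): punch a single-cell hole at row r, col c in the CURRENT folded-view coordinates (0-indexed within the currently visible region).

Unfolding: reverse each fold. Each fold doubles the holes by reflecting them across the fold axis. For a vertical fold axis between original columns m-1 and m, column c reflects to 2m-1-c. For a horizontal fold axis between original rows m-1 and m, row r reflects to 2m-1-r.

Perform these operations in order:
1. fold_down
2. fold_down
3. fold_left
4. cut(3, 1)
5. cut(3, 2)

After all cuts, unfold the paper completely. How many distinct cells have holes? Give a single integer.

Answer: 16

Derivation:
Op 1 fold_down: fold axis h@8; visible region now rows[8,16) x cols[0,32) = 8x32
Op 2 fold_down: fold axis h@12; visible region now rows[12,16) x cols[0,32) = 4x32
Op 3 fold_left: fold axis v@16; visible region now rows[12,16) x cols[0,16) = 4x16
Op 4 cut(3, 1): punch at orig (15,1); cuts so far [(15, 1)]; region rows[12,16) x cols[0,16) = 4x16
Op 5 cut(3, 2): punch at orig (15,2); cuts so far [(15, 1), (15, 2)]; region rows[12,16) x cols[0,16) = 4x16
Unfold 1 (reflect across v@16): 4 holes -> [(15, 1), (15, 2), (15, 29), (15, 30)]
Unfold 2 (reflect across h@12): 8 holes -> [(8, 1), (8, 2), (8, 29), (8, 30), (15, 1), (15, 2), (15, 29), (15, 30)]
Unfold 3 (reflect across h@8): 16 holes -> [(0, 1), (0, 2), (0, 29), (0, 30), (7, 1), (7, 2), (7, 29), (7, 30), (8, 1), (8, 2), (8, 29), (8, 30), (15, 1), (15, 2), (15, 29), (15, 30)]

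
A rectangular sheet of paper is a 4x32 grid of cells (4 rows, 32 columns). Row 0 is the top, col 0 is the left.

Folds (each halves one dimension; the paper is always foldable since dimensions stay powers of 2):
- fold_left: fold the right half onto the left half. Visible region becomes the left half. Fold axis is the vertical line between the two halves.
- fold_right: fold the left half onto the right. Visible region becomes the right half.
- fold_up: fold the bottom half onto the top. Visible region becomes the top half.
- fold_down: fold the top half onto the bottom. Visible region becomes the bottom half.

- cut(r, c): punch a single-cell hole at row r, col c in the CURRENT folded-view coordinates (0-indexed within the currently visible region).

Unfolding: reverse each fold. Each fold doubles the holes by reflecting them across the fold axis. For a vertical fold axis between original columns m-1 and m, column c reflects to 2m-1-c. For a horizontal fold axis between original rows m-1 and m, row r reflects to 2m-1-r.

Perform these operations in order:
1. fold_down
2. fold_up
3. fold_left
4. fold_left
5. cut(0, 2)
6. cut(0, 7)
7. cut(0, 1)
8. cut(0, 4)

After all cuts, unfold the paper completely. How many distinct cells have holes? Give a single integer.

Op 1 fold_down: fold axis h@2; visible region now rows[2,4) x cols[0,32) = 2x32
Op 2 fold_up: fold axis h@3; visible region now rows[2,3) x cols[0,32) = 1x32
Op 3 fold_left: fold axis v@16; visible region now rows[2,3) x cols[0,16) = 1x16
Op 4 fold_left: fold axis v@8; visible region now rows[2,3) x cols[0,8) = 1x8
Op 5 cut(0, 2): punch at orig (2,2); cuts so far [(2, 2)]; region rows[2,3) x cols[0,8) = 1x8
Op 6 cut(0, 7): punch at orig (2,7); cuts so far [(2, 2), (2, 7)]; region rows[2,3) x cols[0,8) = 1x8
Op 7 cut(0, 1): punch at orig (2,1); cuts so far [(2, 1), (2, 2), (2, 7)]; region rows[2,3) x cols[0,8) = 1x8
Op 8 cut(0, 4): punch at orig (2,4); cuts so far [(2, 1), (2, 2), (2, 4), (2, 7)]; region rows[2,3) x cols[0,8) = 1x8
Unfold 1 (reflect across v@8): 8 holes -> [(2, 1), (2, 2), (2, 4), (2, 7), (2, 8), (2, 11), (2, 13), (2, 14)]
Unfold 2 (reflect across v@16): 16 holes -> [(2, 1), (2, 2), (2, 4), (2, 7), (2, 8), (2, 11), (2, 13), (2, 14), (2, 17), (2, 18), (2, 20), (2, 23), (2, 24), (2, 27), (2, 29), (2, 30)]
Unfold 3 (reflect across h@3): 32 holes -> [(2, 1), (2, 2), (2, 4), (2, 7), (2, 8), (2, 11), (2, 13), (2, 14), (2, 17), (2, 18), (2, 20), (2, 23), (2, 24), (2, 27), (2, 29), (2, 30), (3, 1), (3, 2), (3, 4), (3, 7), (3, 8), (3, 11), (3, 13), (3, 14), (3, 17), (3, 18), (3, 20), (3, 23), (3, 24), (3, 27), (3, 29), (3, 30)]
Unfold 4 (reflect across h@2): 64 holes -> [(0, 1), (0, 2), (0, 4), (0, 7), (0, 8), (0, 11), (0, 13), (0, 14), (0, 17), (0, 18), (0, 20), (0, 23), (0, 24), (0, 27), (0, 29), (0, 30), (1, 1), (1, 2), (1, 4), (1, 7), (1, 8), (1, 11), (1, 13), (1, 14), (1, 17), (1, 18), (1, 20), (1, 23), (1, 24), (1, 27), (1, 29), (1, 30), (2, 1), (2, 2), (2, 4), (2, 7), (2, 8), (2, 11), (2, 13), (2, 14), (2, 17), (2, 18), (2, 20), (2, 23), (2, 24), (2, 27), (2, 29), (2, 30), (3, 1), (3, 2), (3, 4), (3, 7), (3, 8), (3, 11), (3, 13), (3, 14), (3, 17), (3, 18), (3, 20), (3, 23), (3, 24), (3, 27), (3, 29), (3, 30)]

Answer: 64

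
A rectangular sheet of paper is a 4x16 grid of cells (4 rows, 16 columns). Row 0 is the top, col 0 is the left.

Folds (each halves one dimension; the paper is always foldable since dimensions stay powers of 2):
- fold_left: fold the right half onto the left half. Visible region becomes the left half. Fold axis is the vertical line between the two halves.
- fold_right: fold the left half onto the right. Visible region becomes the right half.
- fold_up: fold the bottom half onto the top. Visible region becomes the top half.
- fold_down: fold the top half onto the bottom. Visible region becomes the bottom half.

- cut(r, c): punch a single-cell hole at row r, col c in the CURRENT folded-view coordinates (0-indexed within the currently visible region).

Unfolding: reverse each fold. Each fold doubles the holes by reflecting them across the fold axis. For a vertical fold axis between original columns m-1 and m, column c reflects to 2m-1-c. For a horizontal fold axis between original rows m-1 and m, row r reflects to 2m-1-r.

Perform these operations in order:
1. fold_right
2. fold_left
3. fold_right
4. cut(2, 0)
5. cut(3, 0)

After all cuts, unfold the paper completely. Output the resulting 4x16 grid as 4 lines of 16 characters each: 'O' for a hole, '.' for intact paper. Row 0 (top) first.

Op 1 fold_right: fold axis v@8; visible region now rows[0,4) x cols[8,16) = 4x8
Op 2 fold_left: fold axis v@12; visible region now rows[0,4) x cols[8,12) = 4x4
Op 3 fold_right: fold axis v@10; visible region now rows[0,4) x cols[10,12) = 4x2
Op 4 cut(2, 0): punch at orig (2,10); cuts so far [(2, 10)]; region rows[0,4) x cols[10,12) = 4x2
Op 5 cut(3, 0): punch at orig (3,10); cuts so far [(2, 10), (3, 10)]; region rows[0,4) x cols[10,12) = 4x2
Unfold 1 (reflect across v@10): 4 holes -> [(2, 9), (2, 10), (3, 9), (3, 10)]
Unfold 2 (reflect across v@12): 8 holes -> [(2, 9), (2, 10), (2, 13), (2, 14), (3, 9), (3, 10), (3, 13), (3, 14)]
Unfold 3 (reflect across v@8): 16 holes -> [(2, 1), (2, 2), (2, 5), (2, 6), (2, 9), (2, 10), (2, 13), (2, 14), (3, 1), (3, 2), (3, 5), (3, 6), (3, 9), (3, 10), (3, 13), (3, 14)]

Answer: ................
................
.OO..OO..OO..OO.
.OO..OO..OO..OO.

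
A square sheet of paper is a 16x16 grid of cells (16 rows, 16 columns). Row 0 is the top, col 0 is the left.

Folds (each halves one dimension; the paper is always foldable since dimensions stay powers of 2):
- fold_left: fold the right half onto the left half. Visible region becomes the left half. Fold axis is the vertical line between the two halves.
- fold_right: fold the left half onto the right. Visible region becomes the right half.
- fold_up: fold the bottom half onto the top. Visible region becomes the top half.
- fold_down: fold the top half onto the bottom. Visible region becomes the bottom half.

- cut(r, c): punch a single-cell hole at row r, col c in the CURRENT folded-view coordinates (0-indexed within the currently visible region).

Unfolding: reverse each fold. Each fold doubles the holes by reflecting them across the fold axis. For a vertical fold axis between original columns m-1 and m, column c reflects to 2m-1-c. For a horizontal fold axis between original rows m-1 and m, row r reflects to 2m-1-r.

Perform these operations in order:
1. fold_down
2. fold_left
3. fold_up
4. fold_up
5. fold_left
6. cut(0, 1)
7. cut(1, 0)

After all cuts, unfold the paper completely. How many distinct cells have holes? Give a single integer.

Op 1 fold_down: fold axis h@8; visible region now rows[8,16) x cols[0,16) = 8x16
Op 2 fold_left: fold axis v@8; visible region now rows[8,16) x cols[0,8) = 8x8
Op 3 fold_up: fold axis h@12; visible region now rows[8,12) x cols[0,8) = 4x8
Op 4 fold_up: fold axis h@10; visible region now rows[8,10) x cols[0,8) = 2x8
Op 5 fold_left: fold axis v@4; visible region now rows[8,10) x cols[0,4) = 2x4
Op 6 cut(0, 1): punch at orig (8,1); cuts so far [(8, 1)]; region rows[8,10) x cols[0,4) = 2x4
Op 7 cut(1, 0): punch at orig (9,0); cuts so far [(8, 1), (9, 0)]; region rows[8,10) x cols[0,4) = 2x4
Unfold 1 (reflect across v@4): 4 holes -> [(8, 1), (8, 6), (9, 0), (9, 7)]
Unfold 2 (reflect across h@10): 8 holes -> [(8, 1), (8, 6), (9, 0), (9, 7), (10, 0), (10, 7), (11, 1), (11, 6)]
Unfold 3 (reflect across h@12): 16 holes -> [(8, 1), (8, 6), (9, 0), (9, 7), (10, 0), (10, 7), (11, 1), (11, 6), (12, 1), (12, 6), (13, 0), (13, 7), (14, 0), (14, 7), (15, 1), (15, 6)]
Unfold 4 (reflect across v@8): 32 holes -> [(8, 1), (8, 6), (8, 9), (8, 14), (9, 0), (9, 7), (9, 8), (9, 15), (10, 0), (10, 7), (10, 8), (10, 15), (11, 1), (11, 6), (11, 9), (11, 14), (12, 1), (12, 6), (12, 9), (12, 14), (13, 0), (13, 7), (13, 8), (13, 15), (14, 0), (14, 7), (14, 8), (14, 15), (15, 1), (15, 6), (15, 9), (15, 14)]
Unfold 5 (reflect across h@8): 64 holes -> [(0, 1), (0, 6), (0, 9), (0, 14), (1, 0), (1, 7), (1, 8), (1, 15), (2, 0), (2, 7), (2, 8), (2, 15), (3, 1), (3, 6), (3, 9), (3, 14), (4, 1), (4, 6), (4, 9), (4, 14), (5, 0), (5, 7), (5, 8), (5, 15), (6, 0), (6, 7), (6, 8), (6, 15), (7, 1), (7, 6), (7, 9), (7, 14), (8, 1), (8, 6), (8, 9), (8, 14), (9, 0), (9, 7), (9, 8), (9, 15), (10, 0), (10, 7), (10, 8), (10, 15), (11, 1), (11, 6), (11, 9), (11, 14), (12, 1), (12, 6), (12, 9), (12, 14), (13, 0), (13, 7), (13, 8), (13, 15), (14, 0), (14, 7), (14, 8), (14, 15), (15, 1), (15, 6), (15, 9), (15, 14)]

Answer: 64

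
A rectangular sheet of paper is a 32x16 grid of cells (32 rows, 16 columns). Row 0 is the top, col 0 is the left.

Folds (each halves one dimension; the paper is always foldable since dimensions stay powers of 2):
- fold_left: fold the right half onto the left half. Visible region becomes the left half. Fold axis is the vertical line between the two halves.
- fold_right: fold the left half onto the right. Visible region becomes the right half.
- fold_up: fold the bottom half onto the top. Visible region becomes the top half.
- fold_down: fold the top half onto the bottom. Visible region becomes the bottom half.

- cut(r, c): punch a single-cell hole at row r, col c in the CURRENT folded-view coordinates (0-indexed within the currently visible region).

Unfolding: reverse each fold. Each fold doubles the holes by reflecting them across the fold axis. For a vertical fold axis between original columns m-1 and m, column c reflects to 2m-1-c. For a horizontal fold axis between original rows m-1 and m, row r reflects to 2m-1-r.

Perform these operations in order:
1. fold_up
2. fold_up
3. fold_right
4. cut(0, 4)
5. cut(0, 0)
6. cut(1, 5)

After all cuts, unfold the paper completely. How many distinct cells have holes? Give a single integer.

Answer: 24

Derivation:
Op 1 fold_up: fold axis h@16; visible region now rows[0,16) x cols[0,16) = 16x16
Op 2 fold_up: fold axis h@8; visible region now rows[0,8) x cols[0,16) = 8x16
Op 3 fold_right: fold axis v@8; visible region now rows[0,8) x cols[8,16) = 8x8
Op 4 cut(0, 4): punch at orig (0,12); cuts so far [(0, 12)]; region rows[0,8) x cols[8,16) = 8x8
Op 5 cut(0, 0): punch at orig (0,8); cuts so far [(0, 8), (0, 12)]; region rows[0,8) x cols[8,16) = 8x8
Op 6 cut(1, 5): punch at orig (1,13); cuts so far [(0, 8), (0, 12), (1, 13)]; region rows[0,8) x cols[8,16) = 8x8
Unfold 1 (reflect across v@8): 6 holes -> [(0, 3), (0, 7), (0, 8), (0, 12), (1, 2), (1, 13)]
Unfold 2 (reflect across h@8): 12 holes -> [(0, 3), (0, 7), (0, 8), (0, 12), (1, 2), (1, 13), (14, 2), (14, 13), (15, 3), (15, 7), (15, 8), (15, 12)]
Unfold 3 (reflect across h@16): 24 holes -> [(0, 3), (0, 7), (0, 8), (0, 12), (1, 2), (1, 13), (14, 2), (14, 13), (15, 3), (15, 7), (15, 8), (15, 12), (16, 3), (16, 7), (16, 8), (16, 12), (17, 2), (17, 13), (30, 2), (30, 13), (31, 3), (31, 7), (31, 8), (31, 12)]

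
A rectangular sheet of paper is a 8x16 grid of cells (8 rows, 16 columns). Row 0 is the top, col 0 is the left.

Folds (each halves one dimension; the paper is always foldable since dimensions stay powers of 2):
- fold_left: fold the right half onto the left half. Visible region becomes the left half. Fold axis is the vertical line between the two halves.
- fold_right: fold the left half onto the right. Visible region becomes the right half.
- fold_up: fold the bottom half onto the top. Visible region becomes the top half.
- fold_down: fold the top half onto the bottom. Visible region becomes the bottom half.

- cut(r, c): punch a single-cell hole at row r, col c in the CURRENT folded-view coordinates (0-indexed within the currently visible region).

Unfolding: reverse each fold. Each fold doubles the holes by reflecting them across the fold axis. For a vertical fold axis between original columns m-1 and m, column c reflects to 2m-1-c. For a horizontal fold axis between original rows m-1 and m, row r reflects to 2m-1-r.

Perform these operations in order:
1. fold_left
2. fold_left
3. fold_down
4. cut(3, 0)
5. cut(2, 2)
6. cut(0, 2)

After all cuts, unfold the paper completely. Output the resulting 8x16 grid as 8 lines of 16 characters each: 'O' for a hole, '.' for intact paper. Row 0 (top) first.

Op 1 fold_left: fold axis v@8; visible region now rows[0,8) x cols[0,8) = 8x8
Op 2 fold_left: fold axis v@4; visible region now rows[0,8) x cols[0,4) = 8x4
Op 3 fold_down: fold axis h@4; visible region now rows[4,8) x cols[0,4) = 4x4
Op 4 cut(3, 0): punch at orig (7,0); cuts so far [(7, 0)]; region rows[4,8) x cols[0,4) = 4x4
Op 5 cut(2, 2): punch at orig (6,2); cuts so far [(6, 2), (7, 0)]; region rows[4,8) x cols[0,4) = 4x4
Op 6 cut(0, 2): punch at orig (4,2); cuts so far [(4, 2), (6, 2), (7, 0)]; region rows[4,8) x cols[0,4) = 4x4
Unfold 1 (reflect across h@4): 6 holes -> [(0, 0), (1, 2), (3, 2), (4, 2), (6, 2), (7, 0)]
Unfold 2 (reflect across v@4): 12 holes -> [(0, 0), (0, 7), (1, 2), (1, 5), (3, 2), (3, 5), (4, 2), (4, 5), (6, 2), (6, 5), (7, 0), (7, 7)]
Unfold 3 (reflect across v@8): 24 holes -> [(0, 0), (0, 7), (0, 8), (0, 15), (1, 2), (1, 5), (1, 10), (1, 13), (3, 2), (3, 5), (3, 10), (3, 13), (4, 2), (4, 5), (4, 10), (4, 13), (6, 2), (6, 5), (6, 10), (6, 13), (7, 0), (7, 7), (7, 8), (7, 15)]

Answer: O......OO......O
..O..O....O..O..
................
..O..O....O..O..
..O..O....O..O..
................
..O..O....O..O..
O......OO......O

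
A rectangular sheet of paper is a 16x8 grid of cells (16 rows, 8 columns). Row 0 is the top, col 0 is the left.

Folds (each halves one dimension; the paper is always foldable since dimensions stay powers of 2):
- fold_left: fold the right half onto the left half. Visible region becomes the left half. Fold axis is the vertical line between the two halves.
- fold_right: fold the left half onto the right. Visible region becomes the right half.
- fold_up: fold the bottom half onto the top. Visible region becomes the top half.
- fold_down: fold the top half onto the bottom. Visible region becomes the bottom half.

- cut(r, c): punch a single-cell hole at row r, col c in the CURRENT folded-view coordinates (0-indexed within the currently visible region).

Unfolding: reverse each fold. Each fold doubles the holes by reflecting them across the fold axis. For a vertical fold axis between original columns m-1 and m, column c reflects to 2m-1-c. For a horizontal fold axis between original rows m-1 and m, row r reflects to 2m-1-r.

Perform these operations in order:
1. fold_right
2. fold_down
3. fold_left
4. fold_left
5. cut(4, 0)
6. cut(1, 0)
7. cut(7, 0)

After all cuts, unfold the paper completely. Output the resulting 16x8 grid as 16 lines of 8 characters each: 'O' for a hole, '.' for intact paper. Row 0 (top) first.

Answer: OOOOOOOO
........
........
OOOOOOOO
........
........
OOOOOOOO
........
........
OOOOOOOO
........
........
OOOOOOOO
........
........
OOOOOOOO

Derivation:
Op 1 fold_right: fold axis v@4; visible region now rows[0,16) x cols[4,8) = 16x4
Op 2 fold_down: fold axis h@8; visible region now rows[8,16) x cols[4,8) = 8x4
Op 3 fold_left: fold axis v@6; visible region now rows[8,16) x cols[4,6) = 8x2
Op 4 fold_left: fold axis v@5; visible region now rows[8,16) x cols[4,5) = 8x1
Op 5 cut(4, 0): punch at orig (12,4); cuts so far [(12, 4)]; region rows[8,16) x cols[4,5) = 8x1
Op 6 cut(1, 0): punch at orig (9,4); cuts so far [(9, 4), (12, 4)]; region rows[8,16) x cols[4,5) = 8x1
Op 7 cut(7, 0): punch at orig (15,4); cuts so far [(9, 4), (12, 4), (15, 4)]; region rows[8,16) x cols[4,5) = 8x1
Unfold 1 (reflect across v@5): 6 holes -> [(9, 4), (9, 5), (12, 4), (12, 5), (15, 4), (15, 5)]
Unfold 2 (reflect across v@6): 12 holes -> [(9, 4), (9, 5), (9, 6), (9, 7), (12, 4), (12, 5), (12, 6), (12, 7), (15, 4), (15, 5), (15, 6), (15, 7)]
Unfold 3 (reflect across h@8): 24 holes -> [(0, 4), (0, 5), (0, 6), (0, 7), (3, 4), (3, 5), (3, 6), (3, 7), (6, 4), (6, 5), (6, 6), (6, 7), (9, 4), (9, 5), (9, 6), (9, 7), (12, 4), (12, 5), (12, 6), (12, 7), (15, 4), (15, 5), (15, 6), (15, 7)]
Unfold 4 (reflect across v@4): 48 holes -> [(0, 0), (0, 1), (0, 2), (0, 3), (0, 4), (0, 5), (0, 6), (0, 7), (3, 0), (3, 1), (3, 2), (3, 3), (3, 4), (3, 5), (3, 6), (3, 7), (6, 0), (6, 1), (6, 2), (6, 3), (6, 4), (6, 5), (6, 6), (6, 7), (9, 0), (9, 1), (9, 2), (9, 3), (9, 4), (9, 5), (9, 6), (9, 7), (12, 0), (12, 1), (12, 2), (12, 3), (12, 4), (12, 5), (12, 6), (12, 7), (15, 0), (15, 1), (15, 2), (15, 3), (15, 4), (15, 5), (15, 6), (15, 7)]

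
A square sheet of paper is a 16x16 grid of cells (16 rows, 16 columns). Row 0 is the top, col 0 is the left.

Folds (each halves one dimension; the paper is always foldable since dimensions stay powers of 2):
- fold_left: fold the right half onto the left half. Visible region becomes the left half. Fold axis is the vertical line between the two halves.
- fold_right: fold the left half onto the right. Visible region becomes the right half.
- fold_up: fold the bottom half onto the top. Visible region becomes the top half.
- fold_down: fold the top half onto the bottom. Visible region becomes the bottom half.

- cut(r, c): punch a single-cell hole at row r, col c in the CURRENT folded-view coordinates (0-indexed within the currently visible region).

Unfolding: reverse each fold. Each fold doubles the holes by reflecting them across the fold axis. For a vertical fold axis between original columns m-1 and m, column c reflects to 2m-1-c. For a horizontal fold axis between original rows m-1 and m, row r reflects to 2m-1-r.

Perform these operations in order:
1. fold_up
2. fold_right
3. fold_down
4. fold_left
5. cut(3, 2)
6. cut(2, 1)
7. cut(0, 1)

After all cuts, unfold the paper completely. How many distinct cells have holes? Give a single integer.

Answer: 48

Derivation:
Op 1 fold_up: fold axis h@8; visible region now rows[0,8) x cols[0,16) = 8x16
Op 2 fold_right: fold axis v@8; visible region now rows[0,8) x cols[8,16) = 8x8
Op 3 fold_down: fold axis h@4; visible region now rows[4,8) x cols[8,16) = 4x8
Op 4 fold_left: fold axis v@12; visible region now rows[4,8) x cols[8,12) = 4x4
Op 5 cut(3, 2): punch at orig (7,10); cuts so far [(7, 10)]; region rows[4,8) x cols[8,12) = 4x4
Op 6 cut(2, 1): punch at orig (6,9); cuts so far [(6, 9), (7, 10)]; region rows[4,8) x cols[8,12) = 4x4
Op 7 cut(0, 1): punch at orig (4,9); cuts so far [(4, 9), (6, 9), (7, 10)]; region rows[4,8) x cols[8,12) = 4x4
Unfold 1 (reflect across v@12): 6 holes -> [(4, 9), (4, 14), (6, 9), (6, 14), (7, 10), (7, 13)]
Unfold 2 (reflect across h@4): 12 holes -> [(0, 10), (0, 13), (1, 9), (1, 14), (3, 9), (3, 14), (4, 9), (4, 14), (6, 9), (6, 14), (7, 10), (7, 13)]
Unfold 3 (reflect across v@8): 24 holes -> [(0, 2), (0, 5), (0, 10), (0, 13), (1, 1), (1, 6), (1, 9), (1, 14), (3, 1), (3, 6), (3, 9), (3, 14), (4, 1), (4, 6), (4, 9), (4, 14), (6, 1), (6, 6), (6, 9), (6, 14), (7, 2), (7, 5), (7, 10), (7, 13)]
Unfold 4 (reflect across h@8): 48 holes -> [(0, 2), (0, 5), (0, 10), (0, 13), (1, 1), (1, 6), (1, 9), (1, 14), (3, 1), (3, 6), (3, 9), (3, 14), (4, 1), (4, 6), (4, 9), (4, 14), (6, 1), (6, 6), (6, 9), (6, 14), (7, 2), (7, 5), (7, 10), (7, 13), (8, 2), (8, 5), (8, 10), (8, 13), (9, 1), (9, 6), (9, 9), (9, 14), (11, 1), (11, 6), (11, 9), (11, 14), (12, 1), (12, 6), (12, 9), (12, 14), (14, 1), (14, 6), (14, 9), (14, 14), (15, 2), (15, 5), (15, 10), (15, 13)]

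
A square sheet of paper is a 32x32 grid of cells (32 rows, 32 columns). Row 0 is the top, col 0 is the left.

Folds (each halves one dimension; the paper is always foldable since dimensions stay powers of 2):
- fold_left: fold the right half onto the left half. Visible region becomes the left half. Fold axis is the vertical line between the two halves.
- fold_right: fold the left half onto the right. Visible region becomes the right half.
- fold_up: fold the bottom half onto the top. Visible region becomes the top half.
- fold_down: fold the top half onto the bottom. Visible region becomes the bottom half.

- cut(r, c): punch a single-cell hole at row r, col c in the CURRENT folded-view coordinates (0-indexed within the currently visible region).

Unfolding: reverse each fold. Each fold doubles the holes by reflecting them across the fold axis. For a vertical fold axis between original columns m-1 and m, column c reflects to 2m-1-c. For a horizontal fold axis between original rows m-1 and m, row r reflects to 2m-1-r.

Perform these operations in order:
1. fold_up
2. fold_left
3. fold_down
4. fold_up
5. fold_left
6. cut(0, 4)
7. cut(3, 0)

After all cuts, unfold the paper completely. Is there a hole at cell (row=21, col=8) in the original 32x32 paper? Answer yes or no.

Answer: no

Derivation:
Op 1 fold_up: fold axis h@16; visible region now rows[0,16) x cols[0,32) = 16x32
Op 2 fold_left: fold axis v@16; visible region now rows[0,16) x cols[0,16) = 16x16
Op 3 fold_down: fold axis h@8; visible region now rows[8,16) x cols[0,16) = 8x16
Op 4 fold_up: fold axis h@12; visible region now rows[8,12) x cols[0,16) = 4x16
Op 5 fold_left: fold axis v@8; visible region now rows[8,12) x cols[0,8) = 4x8
Op 6 cut(0, 4): punch at orig (8,4); cuts so far [(8, 4)]; region rows[8,12) x cols[0,8) = 4x8
Op 7 cut(3, 0): punch at orig (11,0); cuts so far [(8, 4), (11, 0)]; region rows[8,12) x cols[0,8) = 4x8
Unfold 1 (reflect across v@8): 4 holes -> [(8, 4), (8, 11), (11, 0), (11, 15)]
Unfold 2 (reflect across h@12): 8 holes -> [(8, 4), (8, 11), (11, 0), (11, 15), (12, 0), (12, 15), (15, 4), (15, 11)]
Unfold 3 (reflect across h@8): 16 holes -> [(0, 4), (0, 11), (3, 0), (3, 15), (4, 0), (4, 15), (7, 4), (7, 11), (8, 4), (8, 11), (11, 0), (11, 15), (12, 0), (12, 15), (15, 4), (15, 11)]
Unfold 4 (reflect across v@16): 32 holes -> [(0, 4), (0, 11), (0, 20), (0, 27), (3, 0), (3, 15), (3, 16), (3, 31), (4, 0), (4, 15), (4, 16), (4, 31), (7, 4), (7, 11), (7, 20), (7, 27), (8, 4), (8, 11), (8, 20), (8, 27), (11, 0), (11, 15), (11, 16), (11, 31), (12, 0), (12, 15), (12, 16), (12, 31), (15, 4), (15, 11), (15, 20), (15, 27)]
Unfold 5 (reflect across h@16): 64 holes -> [(0, 4), (0, 11), (0, 20), (0, 27), (3, 0), (3, 15), (3, 16), (3, 31), (4, 0), (4, 15), (4, 16), (4, 31), (7, 4), (7, 11), (7, 20), (7, 27), (8, 4), (8, 11), (8, 20), (8, 27), (11, 0), (11, 15), (11, 16), (11, 31), (12, 0), (12, 15), (12, 16), (12, 31), (15, 4), (15, 11), (15, 20), (15, 27), (16, 4), (16, 11), (16, 20), (16, 27), (19, 0), (19, 15), (19, 16), (19, 31), (20, 0), (20, 15), (20, 16), (20, 31), (23, 4), (23, 11), (23, 20), (23, 27), (24, 4), (24, 11), (24, 20), (24, 27), (27, 0), (27, 15), (27, 16), (27, 31), (28, 0), (28, 15), (28, 16), (28, 31), (31, 4), (31, 11), (31, 20), (31, 27)]
Holes: [(0, 4), (0, 11), (0, 20), (0, 27), (3, 0), (3, 15), (3, 16), (3, 31), (4, 0), (4, 15), (4, 16), (4, 31), (7, 4), (7, 11), (7, 20), (7, 27), (8, 4), (8, 11), (8, 20), (8, 27), (11, 0), (11, 15), (11, 16), (11, 31), (12, 0), (12, 15), (12, 16), (12, 31), (15, 4), (15, 11), (15, 20), (15, 27), (16, 4), (16, 11), (16, 20), (16, 27), (19, 0), (19, 15), (19, 16), (19, 31), (20, 0), (20, 15), (20, 16), (20, 31), (23, 4), (23, 11), (23, 20), (23, 27), (24, 4), (24, 11), (24, 20), (24, 27), (27, 0), (27, 15), (27, 16), (27, 31), (28, 0), (28, 15), (28, 16), (28, 31), (31, 4), (31, 11), (31, 20), (31, 27)]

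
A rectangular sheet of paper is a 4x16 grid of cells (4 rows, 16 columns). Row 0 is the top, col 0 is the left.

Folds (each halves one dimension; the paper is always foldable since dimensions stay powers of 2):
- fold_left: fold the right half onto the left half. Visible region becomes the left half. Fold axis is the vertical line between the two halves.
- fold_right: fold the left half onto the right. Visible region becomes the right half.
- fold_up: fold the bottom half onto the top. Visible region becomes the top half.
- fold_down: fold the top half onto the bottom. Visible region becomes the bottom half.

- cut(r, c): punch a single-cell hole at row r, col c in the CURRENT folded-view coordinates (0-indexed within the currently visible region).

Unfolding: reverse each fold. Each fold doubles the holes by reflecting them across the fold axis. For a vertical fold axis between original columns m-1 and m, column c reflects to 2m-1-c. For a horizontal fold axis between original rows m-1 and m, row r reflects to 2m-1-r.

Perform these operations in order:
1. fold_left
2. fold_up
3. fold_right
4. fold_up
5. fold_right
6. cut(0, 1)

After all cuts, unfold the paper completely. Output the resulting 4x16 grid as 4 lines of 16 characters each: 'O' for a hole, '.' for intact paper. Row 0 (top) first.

Answer: O..OO..OO..OO..O
O..OO..OO..OO..O
O..OO..OO..OO..O
O..OO..OO..OO..O

Derivation:
Op 1 fold_left: fold axis v@8; visible region now rows[0,4) x cols[0,8) = 4x8
Op 2 fold_up: fold axis h@2; visible region now rows[0,2) x cols[0,8) = 2x8
Op 3 fold_right: fold axis v@4; visible region now rows[0,2) x cols[4,8) = 2x4
Op 4 fold_up: fold axis h@1; visible region now rows[0,1) x cols[4,8) = 1x4
Op 5 fold_right: fold axis v@6; visible region now rows[0,1) x cols[6,8) = 1x2
Op 6 cut(0, 1): punch at orig (0,7); cuts so far [(0, 7)]; region rows[0,1) x cols[6,8) = 1x2
Unfold 1 (reflect across v@6): 2 holes -> [(0, 4), (0, 7)]
Unfold 2 (reflect across h@1): 4 holes -> [(0, 4), (0, 7), (1, 4), (1, 7)]
Unfold 3 (reflect across v@4): 8 holes -> [(0, 0), (0, 3), (0, 4), (0, 7), (1, 0), (1, 3), (1, 4), (1, 7)]
Unfold 4 (reflect across h@2): 16 holes -> [(0, 0), (0, 3), (0, 4), (0, 7), (1, 0), (1, 3), (1, 4), (1, 7), (2, 0), (2, 3), (2, 4), (2, 7), (3, 0), (3, 3), (3, 4), (3, 7)]
Unfold 5 (reflect across v@8): 32 holes -> [(0, 0), (0, 3), (0, 4), (0, 7), (0, 8), (0, 11), (0, 12), (0, 15), (1, 0), (1, 3), (1, 4), (1, 7), (1, 8), (1, 11), (1, 12), (1, 15), (2, 0), (2, 3), (2, 4), (2, 7), (2, 8), (2, 11), (2, 12), (2, 15), (3, 0), (3, 3), (3, 4), (3, 7), (3, 8), (3, 11), (3, 12), (3, 15)]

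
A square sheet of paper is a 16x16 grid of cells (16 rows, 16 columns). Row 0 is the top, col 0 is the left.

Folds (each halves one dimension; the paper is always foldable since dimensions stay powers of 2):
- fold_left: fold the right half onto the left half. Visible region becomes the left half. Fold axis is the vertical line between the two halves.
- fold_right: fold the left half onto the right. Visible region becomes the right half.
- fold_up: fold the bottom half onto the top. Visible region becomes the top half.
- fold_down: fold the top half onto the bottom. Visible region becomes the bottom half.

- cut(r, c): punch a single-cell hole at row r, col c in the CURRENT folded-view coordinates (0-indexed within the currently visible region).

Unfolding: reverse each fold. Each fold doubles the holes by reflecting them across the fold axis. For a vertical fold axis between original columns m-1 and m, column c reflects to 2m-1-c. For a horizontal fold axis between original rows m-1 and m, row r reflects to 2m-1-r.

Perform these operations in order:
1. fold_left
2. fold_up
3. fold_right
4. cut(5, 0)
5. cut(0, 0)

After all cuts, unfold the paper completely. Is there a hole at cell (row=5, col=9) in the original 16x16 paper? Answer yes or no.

Op 1 fold_left: fold axis v@8; visible region now rows[0,16) x cols[0,8) = 16x8
Op 2 fold_up: fold axis h@8; visible region now rows[0,8) x cols[0,8) = 8x8
Op 3 fold_right: fold axis v@4; visible region now rows[0,8) x cols[4,8) = 8x4
Op 4 cut(5, 0): punch at orig (5,4); cuts so far [(5, 4)]; region rows[0,8) x cols[4,8) = 8x4
Op 5 cut(0, 0): punch at orig (0,4); cuts so far [(0, 4), (5, 4)]; region rows[0,8) x cols[4,8) = 8x4
Unfold 1 (reflect across v@4): 4 holes -> [(0, 3), (0, 4), (5, 3), (5, 4)]
Unfold 2 (reflect across h@8): 8 holes -> [(0, 3), (0, 4), (5, 3), (5, 4), (10, 3), (10, 4), (15, 3), (15, 4)]
Unfold 3 (reflect across v@8): 16 holes -> [(0, 3), (0, 4), (0, 11), (0, 12), (5, 3), (5, 4), (5, 11), (5, 12), (10, 3), (10, 4), (10, 11), (10, 12), (15, 3), (15, 4), (15, 11), (15, 12)]
Holes: [(0, 3), (0, 4), (0, 11), (0, 12), (5, 3), (5, 4), (5, 11), (5, 12), (10, 3), (10, 4), (10, 11), (10, 12), (15, 3), (15, 4), (15, 11), (15, 12)]

Answer: no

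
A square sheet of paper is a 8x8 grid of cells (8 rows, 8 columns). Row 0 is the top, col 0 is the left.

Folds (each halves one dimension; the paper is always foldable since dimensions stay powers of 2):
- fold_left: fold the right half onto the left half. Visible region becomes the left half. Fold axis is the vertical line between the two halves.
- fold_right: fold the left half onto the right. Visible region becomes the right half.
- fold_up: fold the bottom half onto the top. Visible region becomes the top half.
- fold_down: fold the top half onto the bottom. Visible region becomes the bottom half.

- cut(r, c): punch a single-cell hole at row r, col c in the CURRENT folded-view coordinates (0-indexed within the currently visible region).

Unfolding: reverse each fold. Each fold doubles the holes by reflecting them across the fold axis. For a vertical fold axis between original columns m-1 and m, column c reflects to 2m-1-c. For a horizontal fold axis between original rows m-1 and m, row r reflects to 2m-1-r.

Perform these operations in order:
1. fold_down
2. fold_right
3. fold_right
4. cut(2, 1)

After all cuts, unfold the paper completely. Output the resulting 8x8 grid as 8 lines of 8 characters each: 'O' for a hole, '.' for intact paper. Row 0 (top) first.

Op 1 fold_down: fold axis h@4; visible region now rows[4,8) x cols[0,8) = 4x8
Op 2 fold_right: fold axis v@4; visible region now rows[4,8) x cols[4,8) = 4x4
Op 3 fold_right: fold axis v@6; visible region now rows[4,8) x cols[6,8) = 4x2
Op 4 cut(2, 1): punch at orig (6,7); cuts so far [(6, 7)]; region rows[4,8) x cols[6,8) = 4x2
Unfold 1 (reflect across v@6): 2 holes -> [(6, 4), (6, 7)]
Unfold 2 (reflect across v@4): 4 holes -> [(6, 0), (6, 3), (6, 4), (6, 7)]
Unfold 3 (reflect across h@4): 8 holes -> [(1, 0), (1, 3), (1, 4), (1, 7), (6, 0), (6, 3), (6, 4), (6, 7)]

Answer: ........
O..OO..O
........
........
........
........
O..OO..O
........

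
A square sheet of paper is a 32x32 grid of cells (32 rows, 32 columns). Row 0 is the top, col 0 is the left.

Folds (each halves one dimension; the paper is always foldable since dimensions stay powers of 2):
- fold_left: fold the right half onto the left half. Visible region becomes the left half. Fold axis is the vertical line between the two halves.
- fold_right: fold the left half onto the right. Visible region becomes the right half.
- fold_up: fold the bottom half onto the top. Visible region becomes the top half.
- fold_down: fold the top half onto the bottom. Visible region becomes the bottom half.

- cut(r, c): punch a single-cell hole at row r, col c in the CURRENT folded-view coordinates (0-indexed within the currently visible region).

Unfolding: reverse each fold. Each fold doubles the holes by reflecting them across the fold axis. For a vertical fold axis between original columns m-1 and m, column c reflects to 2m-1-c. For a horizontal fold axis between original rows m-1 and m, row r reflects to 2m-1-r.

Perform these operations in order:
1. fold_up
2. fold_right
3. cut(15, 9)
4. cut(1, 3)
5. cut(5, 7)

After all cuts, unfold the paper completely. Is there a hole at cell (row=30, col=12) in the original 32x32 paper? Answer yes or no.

Op 1 fold_up: fold axis h@16; visible region now rows[0,16) x cols[0,32) = 16x32
Op 2 fold_right: fold axis v@16; visible region now rows[0,16) x cols[16,32) = 16x16
Op 3 cut(15, 9): punch at orig (15,25); cuts so far [(15, 25)]; region rows[0,16) x cols[16,32) = 16x16
Op 4 cut(1, 3): punch at orig (1,19); cuts so far [(1, 19), (15, 25)]; region rows[0,16) x cols[16,32) = 16x16
Op 5 cut(5, 7): punch at orig (5,23); cuts so far [(1, 19), (5, 23), (15, 25)]; region rows[0,16) x cols[16,32) = 16x16
Unfold 1 (reflect across v@16): 6 holes -> [(1, 12), (1, 19), (5, 8), (5, 23), (15, 6), (15, 25)]
Unfold 2 (reflect across h@16): 12 holes -> [(1, 12), (1, 19), (5, 8), (5, 23), (15, 6), (15, 25), (16, 6), (16, 25), (26, 8), (26, 23), (30, 12), (30, 19)]
Holes: [(1, 12), (1, 19), (5, 8), (5, 23), (15, 6), (15, 25), (16, 6), (16, 25), (26, 8), (26, 23), (30, 12), (30, 19)]

Answer: yes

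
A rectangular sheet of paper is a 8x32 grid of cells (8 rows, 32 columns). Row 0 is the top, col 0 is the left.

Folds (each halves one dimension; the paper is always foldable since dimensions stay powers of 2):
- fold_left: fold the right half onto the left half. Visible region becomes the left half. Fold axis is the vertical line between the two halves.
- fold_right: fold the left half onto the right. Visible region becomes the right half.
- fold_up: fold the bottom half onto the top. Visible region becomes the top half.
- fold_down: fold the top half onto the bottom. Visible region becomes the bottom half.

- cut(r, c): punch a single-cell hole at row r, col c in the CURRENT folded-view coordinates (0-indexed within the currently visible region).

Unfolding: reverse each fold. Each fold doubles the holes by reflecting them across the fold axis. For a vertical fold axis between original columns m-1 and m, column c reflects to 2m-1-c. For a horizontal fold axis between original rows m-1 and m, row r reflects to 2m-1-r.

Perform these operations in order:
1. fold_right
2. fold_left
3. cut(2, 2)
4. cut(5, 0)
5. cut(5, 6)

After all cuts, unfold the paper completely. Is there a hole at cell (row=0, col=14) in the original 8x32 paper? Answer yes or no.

Answer: no

Derivation:
Op 1 fold_right: fold axis v@16; visible region now rows[0,8) x cols[16,32) = 8x16
Op 2 fold_left: fold axis v@24; visible region now rows[0,8) x cols[16,24) = 8x8
Op 3 cut(2, 2): punch at orig (2,18); cuts so far [(2, 18)]; region rows[0,8) x cols[16,24) = 8x8
Op 4 cut(5, 0): punch at orig (5,16); cuts so far [(2, 18), (5, 16)]; region rows[0,8) x cols[16,24) = 8x8
Op 5 cut(5, 6): punch at orig (5,22); cuts so far [(2, 18), (5, 16), (5, 22)]; region rows[0,8) x cols[16,24) = 8x8
Unfold 1 (reflect across v@24): 6 holes -> [(2, 18), (2, 29), (5, 16), (5, 22), (5, 25), (5, 31)]
Unfold 2 (reflect across v@16): 12 holes -> [(2, 2), (2, 13), (2, 18), (2, 29), (5, 0), (5, 6), (5, 9), (5, 15), (5, 16), (5, 22), (5, 25), (5, 31)]
Holes: [(2, 2), (2, 13), (2, 18), (2, 29), (5, 0), (5, 6), (5, 9), (5, 15), (5, 16), (5, 22), (5, 25), (5, 31)]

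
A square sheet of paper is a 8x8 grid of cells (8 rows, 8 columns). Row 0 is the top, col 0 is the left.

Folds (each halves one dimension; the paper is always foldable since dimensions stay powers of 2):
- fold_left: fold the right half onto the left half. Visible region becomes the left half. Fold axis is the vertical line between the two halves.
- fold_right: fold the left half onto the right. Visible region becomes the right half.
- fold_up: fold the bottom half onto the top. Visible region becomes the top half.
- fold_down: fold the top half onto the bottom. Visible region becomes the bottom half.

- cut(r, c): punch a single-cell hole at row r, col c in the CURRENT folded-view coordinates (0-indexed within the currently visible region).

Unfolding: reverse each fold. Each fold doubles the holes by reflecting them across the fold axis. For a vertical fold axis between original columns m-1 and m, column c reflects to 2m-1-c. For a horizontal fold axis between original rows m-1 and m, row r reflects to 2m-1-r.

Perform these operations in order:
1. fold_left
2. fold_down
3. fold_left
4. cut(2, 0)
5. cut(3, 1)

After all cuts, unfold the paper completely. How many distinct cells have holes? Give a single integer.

Op 1 fold_left: fold axis v@4; visible region now rows[0,8) x cols[0,4) = 8x4
Op 2 fold_down: fold axis h@4; visible region now rows[4,8) x cols[0,4) = 4x4
Op 3 fold_left: fold axis v@2; visible region now rows[4,8) x cols[0,2) = 4x2
Op 4 cut(2, 0): punch at orig (6,0); cuts so far [(6, 0)]; region rows[4,8) x cols[0,2) = 4x2
Op 5 cut(3, 1): punch at orig (7,1); cuts so far [(6, 0), (7, 1)]; region rows[4,8) x cols[0,2) = 4x2
Unfold 1 (reflect across v@2): 4 holes -> [(6, 0), (6, 3), (7, 1), (7, 2)]
Unfold 2 (reflect across h@4): 8 holes -> [(0, 1), (0, 2), (1, 0), (1, 3), (6, 0), (6, 3), (7, 1), (7, 2)]
Unfold 3 (reflect across v@4): 16 holes -> [(0, 1), (0, 2), (0, 5), (0, 6), (1, 0), (1, 3), (1, 4), (1, 7), (6, 0), (6, 3), (6, 4), (6, 7), (7, 1), (7, 2), (7, 5), (7, 6)]

Answer: 16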